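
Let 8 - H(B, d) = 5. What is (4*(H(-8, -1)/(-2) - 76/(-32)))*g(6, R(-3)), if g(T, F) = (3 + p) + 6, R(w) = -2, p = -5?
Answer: 14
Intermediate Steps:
H(B, d) = 3 (H(B, d) = 8 - 1*5 = 8 - 5 = 3)
g(T, F) = 4 (g(T, F) = (3 - 5) + 6 = -2 + 6 = 4)
(4*(H(-8, -1)/(-2) - 76/(-32)))*g(6, R(-3)) = (4*(3/(-2) - 76/(-32)))*4 = (4*(3*(-½) - 76*(-1/32)))*4 = (4*(-3/2 + 19/8))*4 = (4*(7/8))*4 = (7/2)*4 = 14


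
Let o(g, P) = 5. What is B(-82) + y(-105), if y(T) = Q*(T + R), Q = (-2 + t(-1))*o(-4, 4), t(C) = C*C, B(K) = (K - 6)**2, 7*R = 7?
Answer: 8264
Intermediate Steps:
R = 1 (R = (1/7)*7 = 1)
B(K) = (-6 + K)**2
t(C) = C**2
Q = -5 (Q = (-2 + (-1)**2)*5 = (-2 + 1)*5 = -1*5 = -5)
y(T) = -5 - 5*T (y(T) = -5*(T + 1) = -5*(1 + T) = -5 - 5*T)
B(-82) + y(-105) = (-6 - 82)**2 + (-5 - 5*(-105)) = (-88)**2 + (-5 + 525) = 7744 + 520 = 8264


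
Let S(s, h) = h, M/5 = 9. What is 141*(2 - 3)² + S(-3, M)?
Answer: 186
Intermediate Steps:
M = 45 (M = 5*9 = 45)
141*(2 - 3)² + S(-3, M) = 141*(2 - 3)² + 45 = 141*(-1)² + 45 = 141*1 + 45 = 141 + 45 = 186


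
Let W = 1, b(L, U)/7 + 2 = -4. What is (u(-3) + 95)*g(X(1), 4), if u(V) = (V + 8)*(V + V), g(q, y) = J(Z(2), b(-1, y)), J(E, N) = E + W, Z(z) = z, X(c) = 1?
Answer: 195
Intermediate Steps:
b(L, U) = -42 (b(L, U) = -14 + 7*(-4) = -14 - 28 = -42)
J(E, N) = 1 + E (J(E, N) = E + 1 = 1 + E)
g(q, y) = 3 (g(q, y) = 1 + 2 = 3)
u(V) = 2*V*(8 + V) (u(V) = (8 + V)*(2*V) = 2*V*(8 + V))
(u(-3) + 95)*g(X(1), 4) = (2*(-3)*(8 - 3) + 95)*3 = (2*(-3)*5 + 95)*3 = (-30 + 95)*3 = 65*3 = 195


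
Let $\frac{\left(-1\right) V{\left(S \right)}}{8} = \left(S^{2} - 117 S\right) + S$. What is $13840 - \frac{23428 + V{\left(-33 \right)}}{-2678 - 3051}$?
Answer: $\frac{79273452}{5729} \approx 13837.0$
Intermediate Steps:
$V{\left(S \right)} = - 8 S^{2} + 928 S$ ($V{\left(S \right)} = - 8 \left(\left(S^{2} - 117 S\right) + S\right) = - 8 \left(S^{2} - 116 S\right) = - 8 S^{2} + 928 S$)
$13840 - \frac{23428 + V{\left(-33 \right)}}{-2678 - 3051} = 13840 - \frac{23428 + 8 \left(-33\right) \left(116 - -33\right)}{-2678 - 3051} = 13840 - \frac{23428 + 8 \left(-33\right) \left(116 + 33\right)}{-5729} = 13840 - \left(23428 + 8 \left(-33\right) 149\right) \left(- \frac{1}{5729}\right) = 13840 - \left(23428 - 39336\right) \left(- \frac{1}{5729}\right) = 13840 - \left(-15908\right) \left(- \frac{1}{5729}\right) = 13840 - \frac{15908}{5729} = \frac{79273452}{5729}$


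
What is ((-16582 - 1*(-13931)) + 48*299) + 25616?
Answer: 37317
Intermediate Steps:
((-16582 - 1*(-13931)) + 48*299) + 25616 = ((-16582 + 13931) + 14352) + 25616 = (-2651 + 14352) + 25616 = 11701 + 25616 = 37317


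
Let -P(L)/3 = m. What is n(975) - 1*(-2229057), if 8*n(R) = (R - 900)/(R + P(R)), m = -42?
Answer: 6544511377/2936 ≈ 2.2291e+6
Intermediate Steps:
P(L) = 126 (P(L) = -3*(-42) = 126)
n(R) = (-900 + R)/(8*(126 + R)) (n(R) = ((R - 900)/(R + 126))/8 = ((-900 + R)/(126 + R))/8 = (-900 + R)/(8*(126 + R)))
n(975) - 1*(-2229057) = (-900 + 975)/(8*(126 + 975)) - 1*(-2229057) = (⅛)*75/1101 + 2229057 = (⅛)*(1/1101)*75 + 2229057 = 25/2936 + 2229057 = 6544511377/2936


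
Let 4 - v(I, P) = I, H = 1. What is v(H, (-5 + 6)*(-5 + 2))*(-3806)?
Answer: -11418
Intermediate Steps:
v(I, P) = 4 - I
v(H, (-5 + 6)*(-5 + 2))*(-3806) = (4 - 1*1)*(-3806) = (4 - 1)*(-3806) = 3*(-3806) = -11418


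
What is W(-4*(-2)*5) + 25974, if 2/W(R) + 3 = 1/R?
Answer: 3090826/119 ≈ 25973.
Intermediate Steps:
W(R) = 2/(-3 + 1/R)
W(-4*(-2)*5) + 25974 = -2*-4*(-2)*5/(-1 + 3*(-4*(-2)*5)) + 25974 = -2*8*5/(-1 + 3*(8*5)) + 25974 = -2*40/(-1 + 3*40) + 25974 = -2*40/(-1 + 120) + 25974 = -2*40/119 + 25974 = -2*40*1/119 + 25974 = -80/119 + 25974 = 3090826/119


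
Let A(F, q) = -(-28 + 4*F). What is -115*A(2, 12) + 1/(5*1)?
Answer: -11499/5 ≈ -2299.8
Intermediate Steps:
A(F, q) = 28 - 4*F (A(F, q) = -(-28 + 4*F) = -4*(-7 + F) = 28 - 4*F)
-115*A(2, 12) + 1/(5*1) = -115*(28 - 4*2) + 1/(5*1) = -115*(28 - 8) + 1/5 = -115*20 + 1/5 = -2300 + 1/5 = -11499/5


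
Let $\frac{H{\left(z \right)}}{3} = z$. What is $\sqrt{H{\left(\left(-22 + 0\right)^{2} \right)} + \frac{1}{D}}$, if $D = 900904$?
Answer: $\frac{\sqrt{294620970474634}}{450452} \approx 38.105$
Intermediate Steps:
$H{\left(z \right)} = 3 z$
$\sqrt{H{\left(\left(-22 + 0\right)^{2} \right)} + \frac{1}{D}} = \sqrt{3 \left(-22 + 0\right)^{2} + \frac{1}{900904}} = \sqrt{3 \left(-22\right)^{2} + \frac{1}{900904}} = \sqrt{3 \cdot 484 + \frac{1}{900904}} = \sqrt{1452 + \frac{1}{900904}} = \sqrt{\frac{1308112609}{900904}} = \frac{\sqrt{294620970474634}}{450452}$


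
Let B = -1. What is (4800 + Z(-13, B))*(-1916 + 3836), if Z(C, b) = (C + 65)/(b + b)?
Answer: 9166080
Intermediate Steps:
Z(C, b) = (65 + C)/(2*b) (Z(C, b) = (65 + C)/((2*b)) = (65 + C)*(1/(2*b)) = (65 + C)/(2*b))
(4800 + Z(-13, B))*(-1916 + 3836) = (4800 + (½)*(65 - 13)/(-1))*(-1916 + 3836) = (4800 + (½)*(-1)*52)*1920 = (4800 - 26)*1920 = 4774*1920 = 9166080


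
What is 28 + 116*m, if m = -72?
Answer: -8324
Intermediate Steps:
28 + 116*m = 28 + 116*(-72) = 28 - 8352 = -8324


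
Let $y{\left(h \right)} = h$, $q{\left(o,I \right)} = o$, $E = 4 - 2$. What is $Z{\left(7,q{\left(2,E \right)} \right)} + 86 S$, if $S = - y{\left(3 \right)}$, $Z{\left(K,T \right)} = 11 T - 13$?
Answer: $-249$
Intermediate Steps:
$E = 2$ ($E = 4 - 2 = 2$)
$Z{\left(K,T \right)} = -13 + 11 T$
$S = -3$ ($S = \left(-1\right) 3 = -3$)
$Z{\left(7,q{\left(2,E \right)} \right)} + 86 S = \left(-13 + 11 \cdot 2\right) + 86 \left(-3\right) = \left(-13 + 22\right) - 258 = 9 - 258 = -249$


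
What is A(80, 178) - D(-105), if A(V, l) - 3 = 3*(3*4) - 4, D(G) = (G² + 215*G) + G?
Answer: 11690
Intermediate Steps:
D(G) = G² + 216*G
A(V, l) = 35 (A(V, l) = 3 + (3*(3*4) - 4) = 3 + (3*12 - 4) = 3 + (36 - 4) = 3 + 32 = 35)
A(80, 178) - D(-105) = 35 - (-105)*(216 - 105) = 35 - (-105)*111 = 35 - 1*(-11655) = 35 + 11655 = 11690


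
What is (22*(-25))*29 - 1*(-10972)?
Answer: -4978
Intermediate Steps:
(22*(-25))*29 - 1*(-10972) = -550*29 + 10972 = -15950 + 10972 = -4978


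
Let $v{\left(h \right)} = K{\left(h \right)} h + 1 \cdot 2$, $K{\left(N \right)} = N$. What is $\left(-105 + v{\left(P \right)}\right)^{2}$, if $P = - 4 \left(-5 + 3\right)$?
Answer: $1521$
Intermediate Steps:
$P = 8$ ($P = \left(-4\right) \left(-2\right) = 8$)
$v{\left(h \right)} = 2 + h^{2}$ ($v{\left(h \right)} = h h + 1 \cdot 2 = h^{2} + 2 = 2 + h^{2}$)
$\left(-105 + v{\left(P \right)}\right)^{2} = \left(-105 + \left(2 + 8^{2}\right)\right)^{2} = \left(-105 + \left(2 + 64\right)\right)^{2} = \left(-105 + 66\right)^{2} = \left(-39\right)^{2} = 1521$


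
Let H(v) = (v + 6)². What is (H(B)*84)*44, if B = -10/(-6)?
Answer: 651728/3 ≈ 2.1724e+5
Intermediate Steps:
B = 5/3 (B = -10*(-⅙) = 5/3 ≈ 1.6667)
H(v) = (6 + v)²
(H(B)*84)*44 = ((6 + 5/3)²*84)*44 = ((23/3)²*84)*44 = ((529/9)*84)*44 = (14812/3)*44 = 651728/3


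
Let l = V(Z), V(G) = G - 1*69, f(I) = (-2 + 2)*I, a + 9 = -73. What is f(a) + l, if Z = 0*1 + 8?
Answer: -61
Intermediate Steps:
a = -82 (a = -9 - 73 = -82)
f(I) = 0 (f(I) = 0*I = 0)
Z = 8 (Z = 0 + 8 = 8)
V(G) = -69 + G (V(G) = G - 69 = -69 + G)
l = -61 (l = -69 + 8 = -61)
f(a) + l = 0 - 61 = -61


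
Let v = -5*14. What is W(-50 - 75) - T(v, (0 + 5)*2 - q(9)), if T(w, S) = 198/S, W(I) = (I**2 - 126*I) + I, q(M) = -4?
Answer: 218651/7 ≈ 31236.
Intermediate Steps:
v = -70
W(I) = I**2 - 125*I
W(-50 - 75) - T(v, (0 + 5)*2 - q(9)) = (-50 - 75)*(-125 + (-50 - 75)) - 198/((0 + 5)*2 - 1*(-4)) = -125*(-125 - 125) - 198/(5*2 + 4) = -125*(-250) - 198/(10 + 4) = 31250 - 198/14 = 31250 - 1*99/7 = 31250 - 99/7 = 218651/7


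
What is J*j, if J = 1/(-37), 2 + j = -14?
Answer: 16/37 ≈ 0.43243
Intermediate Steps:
j = -16 (j = -2 - 14 = -16)
J = -1/37 ≈ -0.027027
J*j = -1/37*(-16) = 16/37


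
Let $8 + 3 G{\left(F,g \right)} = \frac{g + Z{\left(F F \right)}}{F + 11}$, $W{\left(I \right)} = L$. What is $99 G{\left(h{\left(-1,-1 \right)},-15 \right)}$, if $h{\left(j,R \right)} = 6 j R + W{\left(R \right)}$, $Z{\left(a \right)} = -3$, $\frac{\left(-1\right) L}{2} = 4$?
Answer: $-330$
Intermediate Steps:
$L = -8$ ($L = \left(-2\right) 4 = -8$)
$W{\left(I \right)} = -8$
$h{\left(j,R \right)} = -8 + 6 R j$ ($h{\left(j,R \right)} = 6 j R - 8 = 6 R j - 8 = -8 + 6 R j$)
$G{\left(F,g \right)} = - \frac{8}{3} + \frac{-3 + g}{3 \left(11 + F\right)}$ ($G{\left(F,g \right)} = - \frac{8}{3} + \frac{\left(g - 3\right) \frac{1}{F + 11}}{3} = - \frac{8}{3} + \frac{\left(-3 + g\right) \frac{1}{11 + F}}{3} = - \frac{8}{3} + \frac{\frac{1}{11 + F} \left(-3 + g\right)}{3} = - \frac{8}{3} + \frac{-3 + g}{3 \left(11 + F\right)}$)
$99 G{\left(h{\left(-1,-1 \right)},-15 \right)} = 99 \frac{-91 - 15 - 8 \left(-8 + 6 \left(-1\right) \left(-1\right)\right)}{3 \left(11 - \left(8 + 6 \left(-1\right)\right)\right)} = 99 \frac{-91 - 15 - 8 \left(-8 + 6\right)}{3 \left(11 + \left(-8 + 6\right)\right)} = 99 \frac{-91 - 15 - -16}{3 \left(11 - 2\right)} = 99 \frac{-91 - 15 + 16}{3 \cdot 9} = 99 \cdot \frac{1}{3} \cdot \frac{1}{9} \left(-90\right) = 99 \left(- \frac{10}{3}\right) = -330$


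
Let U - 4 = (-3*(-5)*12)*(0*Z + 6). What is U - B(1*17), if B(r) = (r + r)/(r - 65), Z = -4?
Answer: 26033/24 ≈ 1084.7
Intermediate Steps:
B(r) = 2*r/(-65 + r) (B(r) = (2*r)/(-65 + r) = 2*r/(-65 + r))
U = 1084 (U = 4 + (-3*(-5)*12)*(0*(-4) + 6) = 4 + (15*12)*(0 + 6) = 4 + 180*6 = 4 + 1080 = 1084)
U - B(1*17) = 1084 - 2*1*17/(-65 + 1*17) = 1084 - 2*17/(-65 + 17) = 1084 - 2*17/(-48) = 1084 - 2*17*(-1)/48 = 1084 - 1*(-17/24) = 1084 + 17/24 = 26033/24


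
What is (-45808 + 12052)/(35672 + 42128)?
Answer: -8439/19450 ≈ -0.43388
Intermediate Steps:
(-45808 + 12052)/(35672 + 42128) = -33756/77800 = -33756*1/77800 = -8439/19450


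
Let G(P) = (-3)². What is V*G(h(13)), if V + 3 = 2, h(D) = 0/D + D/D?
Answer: -9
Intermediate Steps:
h(D) = 1 (h(D) = 0 + 1 = 1)
G(P) = 9
V = -1 (V = -3 + 2 = -1)
V*G(h(13)) = -1*9 = -9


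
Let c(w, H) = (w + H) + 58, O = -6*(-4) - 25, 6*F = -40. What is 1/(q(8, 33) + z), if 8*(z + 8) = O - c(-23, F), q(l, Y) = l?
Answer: -3/11 ≈ -0.27273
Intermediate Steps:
F = -20/3 (F = (⅙)*(-40) = -20/3 ≈ -6.6667)
O = -1 (O = -6*(-4) - 25 = 24 - 25 = -1)
c(w, H) = 58 + H + w (c(w, H) = (H + w) + 58 = 58 + H + w)
z = -35/3 (z = -8 + (-1 - (58 - 20/3 - 23))/8 = -8 + (-1 - 1*85/3)/8 = -8 + (-1 - 85/3)/8 = -8 + (⅛)*(-88/3) = -8 - 11/3 = -35/3 ≈ -11.667)
1/(q(8, 33) + z) = 1/(8 - 35/3) = 1/(-11/3) = -3/11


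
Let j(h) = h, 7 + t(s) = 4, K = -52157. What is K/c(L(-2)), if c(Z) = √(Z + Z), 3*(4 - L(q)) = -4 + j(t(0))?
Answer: -52157*√114/38 ≈ -14655.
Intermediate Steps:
t(s) = -3 (t(s) = -7 + 4 = -3)
L(q) = 19/3 (L(q) = 4 - (-4 - 3)/3 = 4 - ⅓*(-7) = 4 + 7/3 = 19/3)
c(Z) = √2*√Z (c(Z) = √(2*Z) = √2*√Z)
K/c(L(-2)) = -52157*√114/38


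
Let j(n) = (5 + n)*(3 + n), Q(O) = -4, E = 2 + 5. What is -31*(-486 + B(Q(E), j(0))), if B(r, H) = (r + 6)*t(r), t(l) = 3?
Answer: 14880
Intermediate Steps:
E = 7
j(n) = (3 + n)*(5 + n)
B(r, H) = 18 + 3*r (B(r, H) = (r + 6)*3 = (6 + r)*3 = 18 + 3*r)
-31*(-486 + B(Q(E), j(0))) = -31*(-486 + (18 + 3*(-4))) = -31*(-486 + (18 - 12)) = -31*(-486 + 6) = -31*(-480) = 14880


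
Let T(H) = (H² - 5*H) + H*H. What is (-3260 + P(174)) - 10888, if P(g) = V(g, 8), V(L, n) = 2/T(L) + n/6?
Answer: -140716893/9947 ≈ -14147.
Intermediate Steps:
T(H) = -5*H + 2*H² (T(H) = (H² - 5*H) + H² = -5*H + 2*H²)
V(L, n) = n/6 + 2/(L*(-5 + 2*L)) (V(L, n) = 2/((L*(-5 + 2*L))) + n/6 = 2*(1/(L*(-5 + 2*L))) + n*(⅙) = 2/(L*(-5 + 2*L)) + n/6 = n/6 + 2/(L*(-5 + 2*L)))
P(g) = (12 + 8*g*(-5 + 2*g))/(6*g*(-5 + 2*g)) (P(g) = (12 + g*8*(-5 + 2*g))/(6*g*(-5 + 2*g)) = (12 + 8*g*(-5 + 2*g))/(6*g*(-5 + 2*g)))
(-3260 + P(174)) - 10888 = (-3260 + (⅔)*(3 + 2*174*(-5 + 2*174))/(174*(-5 + 2*174))) - 10888 = (-3260 + (⅔)*(1/174)*(3 + 2*174*(-5 + 348))/(-5 + 348)) - 10888 = (-3260 + (⅔)*(1/174)*(3 + 2*174*343)/343) - 10888 = (-3260 + (⅔)*(1/174)*(1/343)*(3 + 119364)) - 10888 = (-3260 + (⅔)*(1/174)*(1/343)*119367) - 10888 = (-3260 + 13263/9947) - 10888 = -32413957/9947 - 10888 = -140716893/9947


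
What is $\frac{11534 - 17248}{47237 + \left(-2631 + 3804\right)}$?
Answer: $- \frac{2857}{24205} \approx -0.11803$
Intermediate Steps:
$\frac{11534 - 17248}{47237 + \left(-2631 + 3804\right)} = - \frac{5714}{47237 + 1173} = - \frac{5714}{48410} = \left(-5714\right) \frac{1}{48410} = - \frac{2857}{24205}$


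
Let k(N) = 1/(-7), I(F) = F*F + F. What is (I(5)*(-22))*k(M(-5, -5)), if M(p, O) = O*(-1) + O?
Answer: 660/7 ≈ 94.286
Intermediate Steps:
M(p, O) = 0 (M(p, O) = -O + O = 0)
I(F) = F + F² (I(F) = F² + F = F + F²)
k(N) = -⅐
(I(5)*(-22))*k(M(-5, -5)) = ((5*(1 + 5))*(-22))*(-⅐) = ((5*6)*(-22))*(-⅐) = (30*(-22))*(-⅐) = -660*(-⅐) = 660/7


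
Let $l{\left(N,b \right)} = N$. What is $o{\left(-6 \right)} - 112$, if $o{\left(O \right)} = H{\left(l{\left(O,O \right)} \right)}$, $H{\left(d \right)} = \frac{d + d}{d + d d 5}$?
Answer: $- \frac{3250}{29} \approx -112.07$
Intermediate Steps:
$H{\left(d \right)} = \frac{2 d}{d + 5 d^{2}}$ ($H{\left(d \right)} = \frac{2 d}{d + d^{2} \cdot 5} = \frac{2 d}{d + 5 d^{2}}$)
$o{\left(O \right)} = \frac{2}{1 + 5 O}$
$o{\left(-6 \right)} - 112 = \frac{2}{1 + 5 \left(-6\right)} - 112 = \frac{2}{1 - 30} - 112 = \frac{2}{-29} - 112 = 2 \left(- \frac{1}{29}\right) - 112 = - \frac{2}{29} - 112 = - \frac{3250}{29}$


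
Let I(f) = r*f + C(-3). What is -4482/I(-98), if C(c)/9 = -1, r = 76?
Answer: 4482/7457 ≈ 0.60105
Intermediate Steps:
C(c) = -9 (C(c) = 9*(-1) = -9)
I(f) = -9 + 76*f (I(f) = 76*f - 9 = -9 + 76*f)
-4482/I(-98) = -4482/(-9 + 76*(-98)) = -4482/(-9 - 7448) = -4482/(-7457) = -4482*(-1/7457) = 4482/7457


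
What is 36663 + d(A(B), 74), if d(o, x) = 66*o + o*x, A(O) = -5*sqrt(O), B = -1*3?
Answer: 36663 - 700*I*sqrt(3) ≈ 36663.0 - 1212.4*I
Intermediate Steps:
B = -3
36663 + d(A(B), 74) = 36663 + (-5*I*sqrt(3))*(66 + 74) = 36663 - 5*I*sqrt(3)*140 = 36663 - 700*I*sqrt(3)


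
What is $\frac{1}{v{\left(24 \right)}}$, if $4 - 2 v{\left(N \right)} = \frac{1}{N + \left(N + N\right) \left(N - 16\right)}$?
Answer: $\frac{816}{1631} \approx 0.50031$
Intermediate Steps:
$v{\left(N \right)} = 2 - \frac{1}{2 \left(N + 2 N \left(-16 + N\right)\right)}$ ($v{\left(N \right)} = 2 - \frac{1}{2 \left(N + \left(N + N\right) \left(N - 16\right)\right)} = 2 - \frac{1}{2 \left(N + 2 N \left(-16 + N\right)\right)}$)
$\frac{1}{v{\left(24 \right)}} = \frac{1}{\frac{1}{2} \cdot \frac{1}{24} \frac{1}{-31 + 2 \cdot 24} \left(-1 - 2976 + 8 \cdot 24^{2}\right)} = \frac{1}{\frac{1}{2} \cdot \frac{1}{24} \frac{1}{-31 + 48} \left(-1 - 2976 + 8 \cdot 576\right)} = \frac{1}{\frac{1}{2} \cdot \frac{1}{24} \cdot \frac{1}{17} \left(-1 - 2976 + 4608\right)} = \frac{1}{\frac{1}{2} \cdot \frac{1}{24} \cdot \frac{1}{17} \cdot 1631} = \frac{1}{\frac{1631}{816}} = \frac{816}{1631}$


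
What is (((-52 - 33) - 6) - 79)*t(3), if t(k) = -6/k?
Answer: 340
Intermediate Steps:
(((-52 - 33) - 6) - 79)*t(3) = (((-52 - 33) - 6) - 79)*(-6/3) = ((-85 - 6) - 79)*(-6*⅓) = (-91 - 79)*(-2) = -170*(-2) = 340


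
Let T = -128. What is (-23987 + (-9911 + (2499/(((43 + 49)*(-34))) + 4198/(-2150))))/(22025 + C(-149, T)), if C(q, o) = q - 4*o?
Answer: -6705568641/4428346400 ≈ -1.5142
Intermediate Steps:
(-23987 + (-9911 + (2499/(((43 + 49)*(-34))) + 4198/(-2150))))/(22025 + C(-149, T)) = (-23987 + (-9911 + (2499/(((43 + 49)*(-34))) + 4198/(-2150))))/(22025 + (-149 - 4*(-128))) = (-23987 + (-9911 + (2499/((92*(-34))) + 4198*(-1/2150))))/(22025 + (-149 + 512)) = (-23987 + (-9911 + (2499/(-3128) - 2099/1075)))/(22025 + 363) = (-23987 + (-9911 + (2499*(-1/3128) - 2099/1075)))/22388 = (-23987 + (-9911 + (-147/184 - 2099/1075)))*(1/22388) = (-23987 + (-9911 - 544241/197800))*(1/22388) = (-23987 - 1960940041/197800)*(1/22388) = -6705568641/197800*1/22388 = -6705568641/4428346400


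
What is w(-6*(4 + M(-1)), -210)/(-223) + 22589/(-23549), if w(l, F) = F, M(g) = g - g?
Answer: -92057/5251427 ≈ -0.017530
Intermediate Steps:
M(g) = 0
w(-6*(4 + M(-1)), -210)/(-223) + 22589/(-23549) = -210/(-223) + 22589/(-23549) = -210*(-1/223) + 22589*(-1/23549) = 210/223 - 22589/23549 = -92057/5251427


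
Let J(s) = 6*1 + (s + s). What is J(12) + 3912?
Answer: 3942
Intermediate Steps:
J(s) = 6 + 2*s
J(12) + 3912 = (6 + 2*12) + 3912 = (6 + 24) + 3912 = 30 + 3912 = 3942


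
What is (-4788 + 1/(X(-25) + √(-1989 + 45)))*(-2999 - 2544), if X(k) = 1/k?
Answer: 5543*(4813*I + 2154600*√6)/(I + 450*√6) ≈ 2.654e+7 + 125.72*I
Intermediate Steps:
(-4788 + 1/(X(-25) + √(-1989 + 45)))*(-2999 - 2544) = (-4788 + 1/(1/(-25) + √(-1989 + 45)))*(-2999 - 2544) = (-4788 + 1/(-1/25 + √(-1944)))*(-5543) = (-4788 + 1/(-1/25 + 18*I*√6))*(-5543) = 26539884 - 5543/(-1/25 + 18*I*√6)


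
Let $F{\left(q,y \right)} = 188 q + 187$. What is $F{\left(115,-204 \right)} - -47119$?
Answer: $68926$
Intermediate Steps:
$F{\left(q,y \right)} = 187 + 188 q$
$F{\left(115,-204 \right)} - -47119 = \left(187 + 188 \cdot 115\right) - -47119 = \left(187 + 21620\right) + 47119 = 21807 + 47119 = 68926$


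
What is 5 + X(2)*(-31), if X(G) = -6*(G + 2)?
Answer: 749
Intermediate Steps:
X(G) = -12 - 6*G (X(G) = -6*(2 + G) = -12 - 6*G)
5 + X(2)*(-31) = 5 + (-12 - 6*2)*(-31) = 5 + (-12 - 12)*(-31) = 5 - 24*(-31) = 5 + 744 = 749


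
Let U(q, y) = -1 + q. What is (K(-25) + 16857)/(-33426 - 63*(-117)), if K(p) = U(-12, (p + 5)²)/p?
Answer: -421438/651375 ≈ -0.64700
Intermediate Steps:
K(p) = -13/p (K(p) = (-1 - 12)/p = -13/p)
(K(-25) + 16857)/(-33426 - 63*(-117)) = (-13/(-25) + 16857)/(-33426 - 63*(-117)) = (-13*(-1/25) + 16857)/(-33426 + 7371) = (13/25 + 16857)/(-26055) = (421438/25)*(-1/26055) = -421438/651375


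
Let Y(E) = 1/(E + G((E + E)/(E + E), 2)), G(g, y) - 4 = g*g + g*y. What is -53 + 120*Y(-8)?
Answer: -173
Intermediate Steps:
G(g, y) = 4 + g² + g*y (G(g, y) = 4 + (g*g + g*y) = 4 + (g² + g*y) = 4 + g² + g*y)
Y(E) = 1/(7 + E) (Y(E) = 1/(E + (4 + ((E + E)/(E + E))² + ((E + E)/(E + E))*2)) = 1/(E + (4 + ((2*E)/((2*E)))² + ((2*E)/((2*E)))*2)) = 1/(E + (4 + ((2*E)*(1/(2*E)))² + ((2*E)*(1/(2*E)))*2)) = 1/(E + (4 + 1² + 1*2)) = 1/(E + (4 + 1 + 2)) = 1/(E + 7) = 1/(7 + E))
-53 + 120*Y(-8) = -53 + 120/(7 - 8) = -53 + 120/(-1) = -53 + 120*(-1) = -53 - 120 = -173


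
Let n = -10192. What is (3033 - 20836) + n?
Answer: -27995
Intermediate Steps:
(3033 - 20836) + n = (3033 - 20836) - 10192 = -17803 - 10192 = -27995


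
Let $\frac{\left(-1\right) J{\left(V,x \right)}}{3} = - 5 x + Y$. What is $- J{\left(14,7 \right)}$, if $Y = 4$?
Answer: $-93$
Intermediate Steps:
$J{\left(V,x \right)} = -12 + 15 x$ ($J{\left(V,x \right)} = - 3 \left(- 5 x + 4\right) = - 3 \left(4 - 5 x\right) = -12 + 15 x$)
$- J{\left(14,7 \right)} = - (-12 + 15 \cdot 7) = - (-12 + 105) = \left(-1\right) 93 = -93$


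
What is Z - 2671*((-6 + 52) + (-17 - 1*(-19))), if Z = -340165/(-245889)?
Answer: -4503513821/35127 ≈ -1.2821e+5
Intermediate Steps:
Z = 48595/35127 (Z = -340165*(-1/245889) = 48595/35127 ≈ 1.3834)
Z - 2671*((-6 + 52) + (-17 - 1*(-19))) = 48595/35127 - 2671*((-6 + 52) + (-17 - 1*(-19))) = 48595/35127 - 2671*(46 + (-17 + 19)) = 48595/35127 - 2671*(46 + 2) = 48595/35127 - 2671*48 = 48595/35127 - 1*128208 = 48595/35127 - 128208 = -4503513821/35127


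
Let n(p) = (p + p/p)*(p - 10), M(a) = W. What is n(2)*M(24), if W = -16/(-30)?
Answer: -64/5 ≈ -12.800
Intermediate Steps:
W = 8/15 (W = -16*(-1/30) = 8/15 ≈ 0.53333)
M(a) = 8/15
n(p) = (1 + p)*(-10 + p) (n(p) = (p + 1)*(-10 + p) = (1 + p)*(-10 + p))
n(2)*M(24) = (-10 + 2**2 - 9*2)*(8/15) = (-10 + 4 - 18)*(8/15) = -24*8/15 = -64/5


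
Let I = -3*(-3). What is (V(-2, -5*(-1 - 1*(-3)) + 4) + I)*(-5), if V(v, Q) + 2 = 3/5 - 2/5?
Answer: -36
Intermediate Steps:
V(v, Q) = -9/5 (V(v, Q) = -2 + (3/5 - 2/5) = -2 + 1/5 = -9/5)
I = 9
(V(-2, -5*(-1 - 1*(-3)) + 4) + I)*(-5) = (-9/5 + 9)*(-5) = (36/5)*(-5) = -36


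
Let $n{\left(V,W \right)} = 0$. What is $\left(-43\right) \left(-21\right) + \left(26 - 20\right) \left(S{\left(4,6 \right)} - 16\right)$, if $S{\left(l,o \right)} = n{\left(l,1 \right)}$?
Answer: $807$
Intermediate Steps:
$S{\left(l,o \right)} = 0$
$\left(-43\right) \left(-21\right) + \left(26 - 20\right) \left(S{\left(4,6 \right)} - 16\right) = \left(-43\right) \left(-21\right) + \left(26 - 20\right) \left(0 - 16\right) = 903 + 6 \left(-16\right) = 903 - 96 = 807$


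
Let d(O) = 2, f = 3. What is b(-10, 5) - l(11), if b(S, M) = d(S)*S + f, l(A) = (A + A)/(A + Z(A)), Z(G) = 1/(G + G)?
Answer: -4615/243 ≈ -18.992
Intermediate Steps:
Z(G) = 1/(2*G)
l(A) = 2*A/(A + 1/(2*A)) (l(A) = (A + A)/(A + 1/(2*A)) = (2*A)/(A + 1/(2*A)) = 2*A/(A + 1/(2*A)))
b(S, M) = 3 + 2*S (b(S, M) = 2*S + 3 = 3 + 2*S)
b(-10, 5) - l(11) = (3 + 2*(-10)) - 4*11²/(1 + 2*11²) = (3 - 20) - 4*121/(1 + 2*121) = -17 - 4*121/(1 + 242) = -17 - 4*121/243 = -17 - 1*484/243 = -17 - 484/243 = -4615/243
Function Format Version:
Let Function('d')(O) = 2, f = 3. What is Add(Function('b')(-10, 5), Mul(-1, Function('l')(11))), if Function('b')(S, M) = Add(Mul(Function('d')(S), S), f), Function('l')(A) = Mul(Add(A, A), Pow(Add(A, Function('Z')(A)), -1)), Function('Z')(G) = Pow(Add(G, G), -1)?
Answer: Rational(-4615, 243) ≈ -18.992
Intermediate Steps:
Function('Z')(G) = Mul(Rational(1, 2), Pow(G, -1)) (Function('Z')(G) = Pow(Mul(2, G), -1) = Mul(Rational(1, 2), Pow(G, -1)))
Function('l')(A) = Mul(2, A, Pow(Add(A, Mul(Rational(1, 2), Pow(A, -1))), -1)) (Function('l')(A) = Mul(Add(A, A), Pow(Add(A, Mul(Rational(1, 2), Pow(A, -1))), -1)) = Mul(Mul(2, A), Pow(Add(A, Mul(Rational(1, 2), Pow(A, -1))), -1)) = Mul(2, A, Pow(Add(A, Mul(Rational(1, 2), Pow(A, -1))), -1)))
Function('b')(S, M) = Add(3, Mul(2, S)) (Function('b')(S, M) = Add(Mul(2, S), 3) = Add(3, Mul(2, S)))
Add(Function('b')(-10, 5), Mul(-1, Function('l')(11))) = Add(Add(3, Mul(2, -10)), Mul(-1, Mul(4, Pow(11, 2), Pow(Add(1, Mul(2, Pow(11, 2))), -1)))) = Add(Add(3, -20), Mul(-1, Mul(4, 121, Pow(Add(1, Mul(2, 121)), -1)))) = Add(-17, Mul(-1, Mul(4, 121, Pow(Add(1, 242), -1)))) = Add(-17, Mul(-1, Mul(4, 121, Pow(243, -1)))) = Add(-17, Mul(-1, Mul(4, 121, Rational(1, 243)))) = Add(-17, Mul(-1, Rational(484, 243))) = Add(-17, Rational(-484, 243)) = Rational(-4615, 243)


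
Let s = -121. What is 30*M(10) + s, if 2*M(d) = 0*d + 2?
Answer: -91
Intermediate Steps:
M(d) = 1 (M(d) = (0*d + 2)/2 = (0 + 2)/2 = (½)*2 = 1)
30*M(10) + s = 30*1 - 121 = 30 - 121 = -91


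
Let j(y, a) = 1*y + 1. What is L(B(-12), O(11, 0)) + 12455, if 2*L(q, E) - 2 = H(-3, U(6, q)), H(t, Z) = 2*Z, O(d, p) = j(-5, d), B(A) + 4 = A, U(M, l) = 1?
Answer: 12457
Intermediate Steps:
j(y, a) = 1 + y (j(y, a) = y + 1 = 1 + y)
B(A) = -4 + A
O(d, p) = -4 (O(d, p) = 1 - 5 = -4)
L(q, E) = 2 (L(q, E) = 1 + (2*1)/2 = 1 + (½)*2 = 1 + 1 = 2)
L(B(-12), O(11, 0)) + 12455 = 2 + 12455 = 12457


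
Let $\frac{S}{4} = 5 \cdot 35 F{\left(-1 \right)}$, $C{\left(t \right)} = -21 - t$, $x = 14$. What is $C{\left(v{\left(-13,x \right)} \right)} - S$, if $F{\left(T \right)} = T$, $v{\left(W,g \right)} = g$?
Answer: $665$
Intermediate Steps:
$S = -700$ ($S = 4 \cdot 5 \cdot 35 \left(-1\right) = 4 \cdot 175 \left(-1\right) = 4 \left(-175\right) = -700$)
$C{\left(v{\left(-13,x \right)} \right)} - S = \left(-21 - 14\right) - -700 = \left(-21 - 14\right) + 700 = -35 + 700 = 665$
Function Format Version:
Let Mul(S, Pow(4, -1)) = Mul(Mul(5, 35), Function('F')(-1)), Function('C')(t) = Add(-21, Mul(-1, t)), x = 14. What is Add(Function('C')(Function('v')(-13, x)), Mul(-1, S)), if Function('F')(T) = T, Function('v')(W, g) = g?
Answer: 665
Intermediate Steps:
S = -700 (S = Mul(4, Mul(Mul(5, 35), -1)) = Mul(4, Mul(175, -1)) = Mul(4, -175) = -700)
Add(Function('C')(Function('v')(-13, x)), Mul(-1, S)) = Add(Add(-21, Mul(-1, 14)), Mul(-1, -700)) = Add(Add(-21, -14), 700) = Add(-35, 700) = 665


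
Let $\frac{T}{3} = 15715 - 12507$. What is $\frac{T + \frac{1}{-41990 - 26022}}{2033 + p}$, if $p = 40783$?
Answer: $\frac{654547487}{2912001792} \approx 0.22478$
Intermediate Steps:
$T = 9624$ ($T = 3 \left(15715 - 12507\right) = 3 \cdot 3208 = 9624$)
$\frac{T + \frac{1}{-41990 - 26022}}{2033 + p} = \frac{9624 + \frac{1}{-41990 - 26022}}{2033 + 40783} = \frac{9624 + \frac{1}{-68012}}{42816} = \left(9624 - \frac{1}{68012}\right) \frac{1}{42816} = \frac{654547487}{68012} \cdot \frac{1}{42816} = \frac{654547487}{2912001792}$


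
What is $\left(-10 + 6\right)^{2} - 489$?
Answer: $-473$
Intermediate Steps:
$\left(-10 + 6\right)^{2} - 489 = \left(-4\right)^{2} - 489 = 16 - 489 = -473$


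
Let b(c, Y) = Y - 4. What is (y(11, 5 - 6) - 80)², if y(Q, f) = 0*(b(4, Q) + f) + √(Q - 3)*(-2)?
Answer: 6432 + 640*√2 ≈ 7337.1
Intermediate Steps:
b(c, Y) = -4 + Y
y(Q, f) = -2*√(-3 + Q) (y(Q, f) = 0*((-4 + Q) + f) + √(Q - 3)*(-2) = 0*(-4 + Q + f) + √(-3 + Q)*(-2) = 0 - 2*√(-3 + Q) = -2*√(-3 + Q))
(y(11, 5 - 6) - 80)² = (-2*√(-3 + 11) - 80)² = (-4*√2 - 80)² = (-80 - 4*√2)²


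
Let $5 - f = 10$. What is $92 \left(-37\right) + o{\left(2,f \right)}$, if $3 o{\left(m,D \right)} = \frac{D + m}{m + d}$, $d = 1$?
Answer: $- \frac{10213}{3} \approx -3404.3$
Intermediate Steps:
$f = -5$ ($f = 5 - 10 = -5$)
$o{\left(m,D \right)} = \frac{D + m}{3 \left(1 + m\right)}$ ($o{\left(m,D \right)} = \frac{\left(D + m\right) \frac{1}{m + 1}}{3} = \frac{\left(D + m\right) \frac{1}{1 + m}}{3} = \frac{\frac{1}{1 + m} \left(D + m\right)}{3} = \frac{D + m}{3 \left(1 + m\right)}$)
$92 \left(-37\right) + o{\left(2,f \right)} = 92 \left(-37\right) + \frac{-5 + 2}{3 \left(1 + 2\right)} = -3404 + \frac{1}{3} \cdot \frac{1}{3} \left(-3\right) = -3404 - \frac{1}{3} = - \frac{10213}{3}$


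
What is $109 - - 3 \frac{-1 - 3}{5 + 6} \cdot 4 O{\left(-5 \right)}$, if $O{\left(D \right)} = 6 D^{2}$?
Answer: $- \frac{6001}{11} \approx -545.54$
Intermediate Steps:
$109 - - 3 \frac{-1 - 3}{5 + 6} \cdot 4 O{\left(-5 \right)} = 109 - - 3 \frac{-1 - 3}{5 + 6} \cdot 4 \cdot 6 \left(-5\right)^{2} = 109 - - 3 \left(- \frac{4}{11}\right) 4 \cdot 6 \cdot 25 = 109 - - 3 \left(\left(-4\right) \frac{1}{11}\right) 4 \cdot 150 = 109 - \left(-3\right) \left(- \frac{4}{11}\right) 4 \cdot 150 = 109 - \frac{12}{11} \cdot 4 \cdot 150 = 109 - \frac{48}{11} \cdot 150 = 109 - \frac{7200}{11} = - \frac{6001}{11}$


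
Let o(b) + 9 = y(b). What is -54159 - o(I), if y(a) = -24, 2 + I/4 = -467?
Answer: -54126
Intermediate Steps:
I = -1876 (I = -8 + 4*(-467) = -8 - 1868 = -1876)
o(b) = -33 (o(b) = -9 - 24 = -33)
-54159 - o(I) = -54159 - 1*(-33) = -54159 + 33 = -54126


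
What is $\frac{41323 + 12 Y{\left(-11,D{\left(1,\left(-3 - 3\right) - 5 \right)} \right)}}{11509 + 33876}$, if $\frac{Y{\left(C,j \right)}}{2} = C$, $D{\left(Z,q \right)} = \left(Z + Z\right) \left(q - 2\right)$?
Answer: $\frac{41059}{45385} \approx 0.90468$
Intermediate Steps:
$D{\left(Z,q \right)} = 2 Z \left(-2 + q\right)$
$Y{\left(C,j \right)} = 2 C$
$\frac{41323 + 12 Y{\left(-11,D{\left(1,\left(-3 - 3\right) - 5 \right)} \right)}}{11509 + 33876} = \frac{41323 + 12 \cdot 2 \left(-11\right)}{11509 + 33876} = \frac{41323 + 12 \left(-22\right)}{45385} = \left(41323 - 264\right) \frac{1}{45385} = 41059 \cdot \frac{1}{45385} = \frac{41059}{45385}$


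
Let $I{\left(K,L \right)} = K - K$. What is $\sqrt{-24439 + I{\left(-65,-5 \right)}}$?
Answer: $i \sqrt{24439} \approx 156.33 i$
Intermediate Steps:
$I{\left(K,L \right)} = 0$
$\sqrt{-24439 + I{\left(-65,-5 \right)}} = \sqrt{-24439 + 0} = \sqrt{-24439} = i \sqrt{24439}$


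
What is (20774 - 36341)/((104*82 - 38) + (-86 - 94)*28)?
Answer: -5189/1150 ≈ -4.5122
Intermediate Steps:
(20774 - 36341)/((104*82 - 38) + (-86 - 94)*28) = -15567/((8528 - 38) - 180*28) = -15567/(8490 - 5040) = -15567/3450 = -15567*1/3450 = -5189/1150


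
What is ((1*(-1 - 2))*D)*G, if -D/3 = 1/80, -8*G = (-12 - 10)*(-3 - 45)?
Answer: -297/20 ≈ -14.850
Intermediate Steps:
G = -132 (G = -(-12 - 10)*(-3 - 45)/8 = -(-11)*(-48)/4 = -⅛*1056 = -132)
D = -3/80 ≈ -0.037500
((1*(-1 - 2))*D)*G = ((1*(-1 - 2))*(-3/80))*(-132) = ((1*(-3))*(-3/80))*(-132) = -3*(-3/80)*(-132) = (9/80)*(-132) = -297/20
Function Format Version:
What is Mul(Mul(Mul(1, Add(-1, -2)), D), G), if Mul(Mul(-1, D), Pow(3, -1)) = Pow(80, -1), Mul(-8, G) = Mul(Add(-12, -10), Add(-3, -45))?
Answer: Rational(-297, 20) ≈ -14.850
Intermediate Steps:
G = -132 (G = Mul(Rational(-1, 8), Mul(Add(-12, -10), Add(-3, -45))) = Mul(Rational(-1, 8), Mul(-22, -48)) = Mul(Rational(-1, 8), 1056) = -132)
D = Rational(-3, 80) (D = Mul(-3, Pow(80, -1)) = Mul(-3, Rational(1, 80)) = Rational(-3, 80) ≈ -0.037500)
Mul(Mul(Mul(1, Add(-1, -2)), D), G) = Mul(Mul(Mul(1, Add(-1, -2)), Rational(-3, 80)), -132) = Mul(Mul(Mul(1, -3), Rational(-3, 80)), -132) = Mul(Mul(-3, Rational(-3, 80)), -132) = Mul(Rational(9, 80), -132) = Rational(-297, 20)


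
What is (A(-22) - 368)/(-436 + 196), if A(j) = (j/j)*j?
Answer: 13/8 ≈ 1.6250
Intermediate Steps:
A(j) = j (A(j) = 1*j = j)
(A(-22) - 368)/(-436 + 196) = (-22 - 368)/(-436 + 196) = -390/(-240) = -390*(-1/240) = 13/8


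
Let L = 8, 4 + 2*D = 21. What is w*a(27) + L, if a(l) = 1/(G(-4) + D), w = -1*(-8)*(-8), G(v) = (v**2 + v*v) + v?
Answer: 456/73 ≈ 6.2466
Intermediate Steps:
D = 17/2 (D = -2 + (1/2)*21 = -2 + 21/2 = 17/2 ≈ 8.5000)
G(v) = v + 2*v**2 (G(v) = (v**2 + v**2) + v = 2*v**2 + v = v + 2*v**2)
w = -64 (w = 8*(-8) = -64)
a(l) = 2/73 (a(l) = 1/(-4*(1 + 2*(-4)) + 17/2) = 1/(-4*(1 - 8) + 17/2) = 1/(-4*(-7) + 17/2) = 1/(28 + 17/2) = 1/(73/2) = 2/73)
w*a(27) + L = -64*2/73 + 8 = -128/73 + 8 = 456/73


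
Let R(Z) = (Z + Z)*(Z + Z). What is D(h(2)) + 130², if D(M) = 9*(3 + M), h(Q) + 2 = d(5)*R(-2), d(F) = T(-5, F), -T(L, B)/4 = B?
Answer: 14029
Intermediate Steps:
T(L, B) = -4*B
d(F) = -4*F
R(Z) = 4*Z² (R(Z) = (2*Z)*(2*Z) = 4*Z²)
h(Q) = -322 (h(Q) = -2 + (-4*5)*(4*(-2)²) = -2 - 80*4 = -2 - 20*16 = -2 - 320 = -322)
D(M) = 27 + 9*M
D(h(2)) + 130² = (27 + 9*(-322)) + 130² = (27 - 2898) + 16900 = -2871 + 16900 = 14029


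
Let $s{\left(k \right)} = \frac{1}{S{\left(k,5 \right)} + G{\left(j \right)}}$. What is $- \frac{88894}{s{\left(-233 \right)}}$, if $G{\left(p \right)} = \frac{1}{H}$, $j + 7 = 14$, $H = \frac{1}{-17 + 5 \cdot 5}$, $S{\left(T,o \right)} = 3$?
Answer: $-977834$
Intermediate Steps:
$H = \frac{1}{8}$ ($H = \frac{1}{-17 + 25} = \frac{1}{8} \approx 0.125$)
$j = 7$ ($j = -7 + 14 = 7$)
$G{\left(p \right)} = 8$ ($G{\left(p \right)} = \frac{1}{\frac{1}{8}} = 8$)
$s{\left(k \right)} = \frac{1}{11}$ ($s{\left(k \right)} = \frac{1}{3 + 8} = \frac{1}{11}$)
$- \frac{88894}{s{\left(-233 \right)}} = - 88894 \frac{1}{\frac{1}{11}} = \left(-88894\right) 11 = -977834$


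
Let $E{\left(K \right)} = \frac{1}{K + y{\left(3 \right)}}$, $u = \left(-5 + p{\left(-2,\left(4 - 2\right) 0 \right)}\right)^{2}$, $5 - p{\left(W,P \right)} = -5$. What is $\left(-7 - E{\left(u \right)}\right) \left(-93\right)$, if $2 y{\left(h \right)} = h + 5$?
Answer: $\frac{18972}{29} \approx 654.21$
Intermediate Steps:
$p{\left(W,P \right)} = 10$ ($p{\left(W,P \right)} = 5 - -5 = 5 + 5 = 10$)
$u = 25$ ($u = \left(-5 + 10\right)^{2} = 5^{2} = 25$)
$y{\left(h \right)} = \frac{5}{2} + \frac{h}{2}$ ($y{\left(h \right)} = \frac{h + 5}{2} = \frac{5 + h}{2} = \frac{5}{2} + \frac{h}{2}$)
$E{\left(K \right)} = \frac{1}{4 + K}$ ($E{\left(K \right)} = \frac{1}{K + \left(\frac{5}{2} + \frac{1}{2} \cdot 3\right)} = \frac{1}{K + \left(\frac{5}{2} + \frac{3}{2}\right)} = \frac{1}{K + 4} = \frac{1}{4 + K}$)
$\left(-7 - E{\left(u \right)}\right) \left(-93\right) = \left(-7 - \frac{1}{4 + 25}\right) \left(-93\right) = \left(-7 - \frac{1}{29}\right) \left(-93\right) = \left(- \frac{204}{29}\right) \left(-93\right) = \frac{18972}{29}$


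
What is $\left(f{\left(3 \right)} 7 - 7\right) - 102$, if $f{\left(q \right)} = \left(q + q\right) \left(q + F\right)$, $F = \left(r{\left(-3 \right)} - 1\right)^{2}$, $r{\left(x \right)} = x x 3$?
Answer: $28409$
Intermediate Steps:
$r{\left(x \right)} = 3 x^{2}$ ($r{\left(x \right)} = x^{2} \cdot 3 = 3 x^{2}$)
$F = 676$ ($F = \left(3 \left(-3\right)^{2} - 1\right)^{2} = \left(3 \cdot 9 - 1\right)^{2} = \left(27 - 1\right)^{2} = 26^{2} = 676$)
$f{\left(q \right)} = 2 q \left(676 + q\right)$ ($f{\left(q \right)} = \left(q + q\right) \left(q + 676\right) = 2 q \left(676 + q\right)$)
$\left(f{\left(3 \right)} 7 - 7\right) - 102 = \left(2 \cdot 3 \left(676 + 3\right) 7 - 7\right) - 102 = \left(2 \cdot 3 \cdot 679 \cdot 7 - 7\right) - 102 = \left(4074 \cdot 7 - 7\right) - 102 = \left(28518 - 7\right) - 102 = 28511 - 102 = 28409$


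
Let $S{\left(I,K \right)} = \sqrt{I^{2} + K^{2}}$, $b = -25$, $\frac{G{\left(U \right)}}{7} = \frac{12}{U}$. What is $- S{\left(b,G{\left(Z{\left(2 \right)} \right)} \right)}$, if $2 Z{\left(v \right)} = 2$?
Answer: $- \sqrt{7681} \approx -87.641$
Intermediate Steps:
$Z{\left(v \right)} = 1$ ($Z{\left(v \right)} = \frac{1}{2} \cdot 2 = 1$)
$G{\left(U \right)} = \frac{84}{U}$ ($G{\left(U \right)} = 7 \frac{12}{U} = \frac{84}{U}$)
$- S{\left(b,G{\left(Z{\left(2 \right)} \right)} \right)} = - \sqrt{\left(-25\right)^{2} + \left(\frac{84}{1}\right)^{2}} = - \sqrt{625 + \left(84 \cdot 1\right)^{2}} = - \sqrt{625 + 84^{2}} = - \sqrt{625 + 7056} = - \sqrt{7681}$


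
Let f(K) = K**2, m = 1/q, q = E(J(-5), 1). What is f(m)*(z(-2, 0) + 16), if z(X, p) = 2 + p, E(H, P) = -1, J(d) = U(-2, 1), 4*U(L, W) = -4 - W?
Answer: 18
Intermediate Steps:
U(L, W) = -1 - W/4 (U(L, W) = (-4 - W)/4 = -1 - W/4)
J(d) = -5/4 (J(d) = -1 - 1/4*1 = -1 - 1/4 = -5/4)
q = -1
m = -1 (m = 1/(-1) = -1)
f(m)*(z(-2, 0) + 16) = (-1)**2*((2 + 0) + 16) = 1*(2 + 16) = 1*18 = 18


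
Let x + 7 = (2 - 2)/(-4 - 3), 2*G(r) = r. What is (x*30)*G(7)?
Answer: -735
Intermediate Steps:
G(r) = r/2
x = -7 (x = -7 + (2 - 2)/(-4 - 3) = -7 + 0/(-7) = -7 + 0*(-⅐) = -7 + 0 = -7)
(x*30)*G(7) = (-7*30)*((½)*7) = -210*7/2 = -735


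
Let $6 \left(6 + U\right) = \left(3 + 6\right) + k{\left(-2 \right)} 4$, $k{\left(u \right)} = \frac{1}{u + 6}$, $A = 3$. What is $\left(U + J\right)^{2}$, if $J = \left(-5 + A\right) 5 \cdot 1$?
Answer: $\frac{1849}{9} \approx 205.44$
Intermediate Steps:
$k{\left(u \right)} = \frac{1}{6 + u}$
$U = - \frac{13}{3}$ ($U = -6 + \frac{\left(3 + 6\right) + \frac{1}{6 - 2} \cdot 4}{6} = -6 + \frac{9 + \frac{1}{4} \cdot 4}{6} = -6 + \frac{9 + 1}{6} = -6 + \frac{1}{6} \cdot 10 = -6 + \frac{5}{3} = - \frac{13}{3} \approx -4.3333$)
$J = -10$ ($J = \left(-5 + 3\right) 5 \cdot 1 = \left(-2\right) 5 \cdot 1 = \left(-10\right) 1 = -10$)
$\left(U + J\right)^{2} = \left(- \frac{13}{3} - 10\right)^{2} = \left(- \frac{43}{3}\right)^{2} = \frac{1849}{9}$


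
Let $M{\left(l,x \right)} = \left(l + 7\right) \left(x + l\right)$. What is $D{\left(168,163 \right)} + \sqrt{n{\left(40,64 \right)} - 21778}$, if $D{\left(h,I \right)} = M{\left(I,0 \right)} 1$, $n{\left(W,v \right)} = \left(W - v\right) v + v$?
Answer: $27710 + 5 i \sqrt{930} \approx 27710.0 + 152.48 i$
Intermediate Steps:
$n{\left(W,v \right)} = v + v \left(W - v\right)$ ($n{\left(W,v \right)} = v \left(W - v\right) + v = v + v \left(W - v\right)$)
$M{\left(l,x \right)} = \left(7 + l\right) \left(l + x\right)$
$D{\left(h,I \right)} = I^{2} + 7 I$ ($D{\left(h,I \right)} = \left(I^{2} + 7 I + 7 \cdot 0 + I 0\right) 1 = \left(I^{2} + 7 I + 0 + 0\right) 1 = \left(I^{2} + 7 I\right) 1 = I^{2} + 7 I$)
$D{\left(168,163 \right)} + \sqrt{n{\left(40,64 \right)} - 21778} = 163 \left(7 + 163\right) + \sqrt{64 \left(1 + 40 - 64\right) - 21778} = 163 \cdot 170 + \sqrt{64 \left(1 + 40 - 64\right) - 21778} = 27710 + \sqrt{64 \left(-23\right) - 21778} = 27710 + \sqrt{-1472 - 21778} = 27710 + \sqrt{-23250} = 27710 + 5 i \sqrt{930}$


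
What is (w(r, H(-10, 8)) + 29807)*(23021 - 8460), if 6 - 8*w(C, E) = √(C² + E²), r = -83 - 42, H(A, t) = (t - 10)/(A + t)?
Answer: 1736122591/4 - 14561*√15626/8 ≈ 4.3380e+8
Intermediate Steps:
H(A, t) = (-10 + t)/(A + t)
r = -125
w(C, E) = ¾ - √(C² + E²)/8
(w(r, H(-10, 8)) + 29807)*(23021 - 8460) = ((¾ - √((-125)² + ((-10 + 8)/(-10 + 8))²)/8) + 29807)*(23021 - 8460) = ((¾ - √(15625 + (-2/(-2))²)/8) + 29807)*14561 = ((¾ - √(15625 + (-½*(-2))²)/8) + 29807)*14561 = ((¾ - √(15625 + 1²)/8) + 29807)*14561 = ((¾ - √(15625 + 1)/8) + 29807)*14561 = ((¾ - √15626/8) + 29807)*14561 = (119231/4 - √15626/8)*14561 = 1736122591/4 - 14561*√15626/8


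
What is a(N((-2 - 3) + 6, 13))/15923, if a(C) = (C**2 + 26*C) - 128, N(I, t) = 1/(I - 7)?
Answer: -4763/573228 ≈ -0.0083091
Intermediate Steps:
N(I, t) = 1/(-7 + I)
a(C) = -128 + C**2 + 26*C
a(N((-2 - 3) + 6, 13))/15923 = (-128 + (1/(-7 + ((-2 - 3) + 6)))**2 + 26/(-7 + ((-2 - 3) + 6)))/15923 = (-128 + (1/(-7 + (-5 + 6)))**2 + 26/(-7 + (-5 + 6)))*(1/15923) = (-128 + (1/(-7 + 1))**2 + 26/(-7 + 1))*(1/15923) = (-128 + (1/(-6))**2 + 26/(-6))*(1/15923) = (-128 + (-1/6)**2 + 26*(-1/6))*(1/15923) = (-128 + 1/36 - 13/3)*(1/15923) = -4763/36*1/15923 = -4763/573228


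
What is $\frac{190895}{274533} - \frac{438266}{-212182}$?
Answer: $\frac{80411481334}{29125480503} \approx 2.7609$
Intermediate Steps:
$\frac{190895}{274533} - \frac{438266}{-212182} = 190895 \cdot \frac{1}{274533} - - \frac{219133}{106091} = \frac{190895}{274533} + \frac{219133}{106091} = \frac{80411481334}{29125480503}$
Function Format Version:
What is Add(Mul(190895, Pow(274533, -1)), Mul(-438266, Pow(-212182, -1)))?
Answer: Rational(80411481334, 29125480503) ≈ 2.7609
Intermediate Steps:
Add(Mul(190895, Pow(274533, -1)), Mul(-438266, Pow(-212182, -1))) = Add(Mul(190895, Rational(1, 274533)), Mul(-438266, Rational(-1, 212182))) = Add(Rational(190895, 274533), Rational(219133, 106091)) = Rational(80411481334, 29125480503)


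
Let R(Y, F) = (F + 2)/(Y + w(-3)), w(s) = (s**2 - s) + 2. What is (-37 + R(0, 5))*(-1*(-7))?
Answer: -511/2 ≈ -255.50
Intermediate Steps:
w(s) = 2 + s**2 - s
R(Y, F) = (2 + F)/(14 + Y) (R(Y, F) = (F + 2)/(Y + (2 + (-3)**2 - 1*(-3))) = (2 + F)/(Y + (2 + 9 + 3)) = (2 + F)/(Y + 14) = (2 + F)/(14 + Y))
(-37 + R(0, 5))*(-1*(-7)) = (-37 + (2 + 5)/(14 + 0))*(-1*(-7)) = (-37 + 7/14)*7 = (-37 + (1/14)*7)*7 = (-37 + 1/2)*7 = -73/2*7 = -511/2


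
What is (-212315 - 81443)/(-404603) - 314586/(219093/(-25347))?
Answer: 153632969082320/4221223099 ≈ 36395.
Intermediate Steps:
(-212315 - 81443)/(-404603) - 314586/(219093/(-25347)) = -293758*(-1/404603) - 314586/(219093*(-1/25347)) = 293758/404603 - 314586/(-10433/1207) = 293758/404603 - 314586*(-1207/10433) = 293758/404603 + 379705302/10433 = 153632969082320/4221223099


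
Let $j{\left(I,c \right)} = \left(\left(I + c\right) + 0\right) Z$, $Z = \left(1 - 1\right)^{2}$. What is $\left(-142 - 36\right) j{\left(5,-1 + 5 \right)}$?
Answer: $0$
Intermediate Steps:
$Z = 0$ ($Z = 0^{2} = 0$)
$j{\left(I,c \right)} = 0$ ($j{\left(I,c \right)} = \left(\left(I + c\right) + 0\right) 0 = \left(I + c\right) 0 = 0$)
$\left(-142 - 36\right) j{\left(5,-1 + 5 \right)} = \left(-142 - 36\right) 0 = \left(-178\right) 0 = 0$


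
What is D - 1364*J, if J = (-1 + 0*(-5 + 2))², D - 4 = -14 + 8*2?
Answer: -1358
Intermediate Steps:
D = 6 (D = 4 + (-14 + 8*2) = 4 + (-14 + 16) = 4 + 2 = 6)
J = 1 (J = (-1 + 0*(-3))² = (-1 + 0)² = (-1)² = 1)
D - 1364*J = 6 - 1364*1 = 6 - 1364 = -1358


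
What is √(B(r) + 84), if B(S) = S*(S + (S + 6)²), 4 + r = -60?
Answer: 2*I*√52779 ≈ 459.47*I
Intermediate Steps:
r = -64 (r = -4 - 60 = -64)
B(S) = S*(S + (6 + S)²)
√(B(r) + 84) = √(-64*(-64 + (6 - 64)²) + 84) = √(-64*(-64 + (-58)²) + 84) = √(-64*(-64 + 3364) + 84) = √(-64*3300 + 84) = √(-211200 + 84) = √(-211116) = 2*I*√52779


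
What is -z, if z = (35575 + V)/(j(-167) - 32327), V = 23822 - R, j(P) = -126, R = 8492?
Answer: 50905/32453 ≈ 1.5686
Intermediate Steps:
V = 15330 (V = 23822 - 1*8492 = 23822 - 8492 = 15330)
z = -50905/32453 (z = (35575 + 15330)/(-126 - 32327) = 50905/(-32453) = 50905*(-1/32453) = -50905/32453 ≈ -1.5686)
-z = -1*(-50905/32453) = 50905/32453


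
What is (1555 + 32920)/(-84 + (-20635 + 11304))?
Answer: -985/269 ≈ -3.6617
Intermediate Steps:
(1555 + 32920)/(-84 + (-20635 + 11304)) = 34475/(-84 - 9331) = 34475/(-9415) = 34475*(-1/9415) = -985/269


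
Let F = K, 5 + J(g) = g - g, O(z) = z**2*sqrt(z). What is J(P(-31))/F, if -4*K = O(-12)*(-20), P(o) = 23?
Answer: I*sqrt(3)/864 ≈ 0.0020047*I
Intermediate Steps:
O(z) = z**(5/2)
K = 1440*I*sqrt(3) (K = -(-12)**(5/2)*(-20)/4 = -288*I*sqrt(3)*(-20)/4 = -(-1440)*I*sqrt(3) = 1440*I*sqrt(3) ≈ 2494.2*I)
J(g) = -5 (J(g) = -5 + (g - g) = -5 + 0 = -5)
F = 1440*I*sqrt(3) ≈ 2494.2*I
J(P(-31))/F = -5*(-I*sqrt(3)/4320) = -(-1)*I*sqrt(3)/864 = I*sqrt(3)/864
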